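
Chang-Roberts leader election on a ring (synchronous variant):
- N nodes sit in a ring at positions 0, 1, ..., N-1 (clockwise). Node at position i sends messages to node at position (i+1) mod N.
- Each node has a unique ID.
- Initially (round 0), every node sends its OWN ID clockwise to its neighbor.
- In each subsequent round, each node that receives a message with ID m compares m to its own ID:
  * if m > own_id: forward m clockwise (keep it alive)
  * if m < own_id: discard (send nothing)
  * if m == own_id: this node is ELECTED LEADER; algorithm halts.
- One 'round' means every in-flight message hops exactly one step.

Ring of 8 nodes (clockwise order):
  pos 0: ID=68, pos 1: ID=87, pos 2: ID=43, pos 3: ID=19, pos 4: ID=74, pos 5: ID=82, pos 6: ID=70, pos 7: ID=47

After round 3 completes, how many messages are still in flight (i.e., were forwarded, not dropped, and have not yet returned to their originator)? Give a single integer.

Answer: 2

Derivation:
Round 1: pos1(id87) recv 68: drop; pos2(id43) recv 87: fwd; pos3(id19) recv 43: fwd; pos4(id74) recv 19: drop; pos5(id82) recv 74: drop; pos6(id70) recv 82: fwd; pos7(id47) recv 70: fwd; pos0(id68) recv 47: drop
Round 2: pos3(id19) recv 87: fwd; pos4(id74) recv 43: drop; pos7(id47) recv 82: fwd; pos0(id68) recv 70: fwd
Round 3: pos4(id74) recv 87: fwd; pos0(id68) recv 82: fwd; pos1(id87) recv 70: drop
After round 3: 2 messages still in flight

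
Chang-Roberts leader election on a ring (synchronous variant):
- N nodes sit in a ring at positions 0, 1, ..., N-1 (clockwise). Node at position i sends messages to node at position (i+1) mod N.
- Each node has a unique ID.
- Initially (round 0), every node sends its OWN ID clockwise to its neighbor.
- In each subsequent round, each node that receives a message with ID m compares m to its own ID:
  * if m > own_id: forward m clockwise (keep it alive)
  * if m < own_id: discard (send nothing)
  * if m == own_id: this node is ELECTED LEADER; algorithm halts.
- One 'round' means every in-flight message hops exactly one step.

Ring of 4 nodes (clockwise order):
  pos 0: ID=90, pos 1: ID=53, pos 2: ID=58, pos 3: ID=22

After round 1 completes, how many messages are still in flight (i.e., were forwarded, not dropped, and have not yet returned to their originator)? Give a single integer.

Answer: 2

Derivation:
Round 1: pos1(id53) recv 90: fwd; pos2(id58) recv 53: drop; pos3(id22) recv 58: fwd; pos0(id90) recv 22: drop
After round 1: 2 messages still in flight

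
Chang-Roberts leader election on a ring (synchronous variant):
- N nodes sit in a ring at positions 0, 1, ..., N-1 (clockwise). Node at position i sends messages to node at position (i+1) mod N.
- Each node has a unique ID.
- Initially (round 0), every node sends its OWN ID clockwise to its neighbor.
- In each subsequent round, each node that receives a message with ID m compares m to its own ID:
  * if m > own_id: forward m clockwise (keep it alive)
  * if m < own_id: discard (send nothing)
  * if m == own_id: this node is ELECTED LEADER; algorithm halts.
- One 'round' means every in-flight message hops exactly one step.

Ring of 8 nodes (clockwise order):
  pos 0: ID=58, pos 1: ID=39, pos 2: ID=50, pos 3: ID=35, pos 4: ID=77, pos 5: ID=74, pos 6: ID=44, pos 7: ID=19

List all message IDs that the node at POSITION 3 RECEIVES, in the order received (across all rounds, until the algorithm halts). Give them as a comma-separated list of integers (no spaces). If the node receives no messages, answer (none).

Round 1: pos1(id39) recv 58: fwd; pos2(id50) recv 39: drop; pos3(id35) recv 50: fwd; pos4(id77) recv 35: drop; pos5(id74) recv 77: fwd; pos6(id44) recv 74: fwd; pos7(id19) recv 44: fwd; pos0(id58) recv 19: drop
Round 2: pos2(id50) recv 58: fwd; pos4(id77) recv 50: drop; pos6(id44) recv 77: fwd; pos7(id19) recv 74: fwd; pos0(id58) recv 44: drop
Round 3: pos3(id35) recv 58: fwd; pos7(id19) recv 77: fwd; pos0(id58) recv 74: fwd
Round 4: pos4(id77) recv 58: drop; pos0(id58) recv 77: fwd; pos1(id39) recv 74: fwd
Round 5: pos1(id39) recv 77: fwd; pos2(id50) recv 74: fwd
Round 6: pos2(id50) recv 77: fwd; pos3(id35) recv 74: fwd
Round 7: pos3(id35) recv 77: fwd; pos4(id77) recv 74: drop
Round 8: pos4(id77) recv 77: ELECTED

Answer: 50,58,74,77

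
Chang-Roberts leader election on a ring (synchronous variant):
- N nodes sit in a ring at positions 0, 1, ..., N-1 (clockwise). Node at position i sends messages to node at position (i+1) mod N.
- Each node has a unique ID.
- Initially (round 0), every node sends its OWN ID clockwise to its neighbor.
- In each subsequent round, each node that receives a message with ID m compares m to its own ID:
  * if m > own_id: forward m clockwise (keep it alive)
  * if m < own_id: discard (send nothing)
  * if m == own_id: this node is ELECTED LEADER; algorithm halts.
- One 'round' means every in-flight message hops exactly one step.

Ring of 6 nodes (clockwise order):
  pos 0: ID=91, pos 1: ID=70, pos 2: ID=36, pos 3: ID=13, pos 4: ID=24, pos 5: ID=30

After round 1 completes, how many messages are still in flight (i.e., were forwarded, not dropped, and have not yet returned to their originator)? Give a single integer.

Round 1: pos1(id70) recv 91: fwd; pos2(id36) recv 70: fwd; pos3(id13) recv 36: fwd; pos4(id24) recv 13: drop; pos5(id30) recv 24: drop; pos0(id91) recv 30: drop
After round 1: 3 messages still in flight

Answer: 3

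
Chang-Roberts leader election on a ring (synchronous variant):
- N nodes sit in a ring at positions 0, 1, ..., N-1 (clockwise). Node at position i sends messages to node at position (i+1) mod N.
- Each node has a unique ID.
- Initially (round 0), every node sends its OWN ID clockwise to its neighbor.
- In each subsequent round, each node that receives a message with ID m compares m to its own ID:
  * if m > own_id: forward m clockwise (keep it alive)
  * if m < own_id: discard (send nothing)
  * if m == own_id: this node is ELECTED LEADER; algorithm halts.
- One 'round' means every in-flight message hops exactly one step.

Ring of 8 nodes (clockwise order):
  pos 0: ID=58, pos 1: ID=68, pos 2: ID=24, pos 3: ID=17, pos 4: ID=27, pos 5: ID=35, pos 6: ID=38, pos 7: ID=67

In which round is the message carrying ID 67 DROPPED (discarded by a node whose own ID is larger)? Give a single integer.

Round 1: pos1(id68) recv 58: drop; pos2(id24) recv 68: fwd; pos3(id17) recv 24: fwd; pos4(id27) recv 17: drop; pos5(id35) recv 27: drop; pos6(id38) recv 35: drop; pos7(id67) recv 38: drop; pos0(id58) recv 67: fwd
Round 2: pos3(id17) recv 68: fwd; pos4(id27) recv 24: drop; pos1(id68) recv 67: drop
Round 3: pos4(id27) recv 68: fwd
Round 4: pos5(id35) recv 68: fwd
Round 5: pos6(id38) recv 68: fwd
Round 6: pos7(id67) recv 68: fwd
Round 7: pos0(id58) recv 68: fwd
Round 8: pos1(id68) recv 68: ELECTED
Message ID 67 originates at pos 7; dropped at pos 1 in round 2

Answer: 2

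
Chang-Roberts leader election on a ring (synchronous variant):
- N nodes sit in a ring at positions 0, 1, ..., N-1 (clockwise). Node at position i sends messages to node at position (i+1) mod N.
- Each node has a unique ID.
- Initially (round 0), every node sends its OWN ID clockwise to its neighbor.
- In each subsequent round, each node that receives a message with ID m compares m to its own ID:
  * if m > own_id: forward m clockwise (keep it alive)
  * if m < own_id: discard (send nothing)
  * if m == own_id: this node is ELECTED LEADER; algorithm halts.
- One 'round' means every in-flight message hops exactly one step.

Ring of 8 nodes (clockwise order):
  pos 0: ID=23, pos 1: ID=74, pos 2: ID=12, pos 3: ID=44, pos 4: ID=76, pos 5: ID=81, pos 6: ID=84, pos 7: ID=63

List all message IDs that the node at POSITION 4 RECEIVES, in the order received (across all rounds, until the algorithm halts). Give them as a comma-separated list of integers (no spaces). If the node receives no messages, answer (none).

Round 1: pos1(id74) recv 23: drop; pos2(id12) recv 74: fwd; pos3(id44) recv 12: drop; pos4(id76) recv 44: drop; pos5(id81) recv 76: drop; pos6(id84) recv 81: drop; pos7(id63) recv 84: fwd; pos0(id23) recv 63: fwd
Round 2: pos3(id44) recv 74: fwd; pos0(id23) recv 84: fwd; pos1(id74) recv 63: drop
Round 3: pos4(id76) recv 74: drop; pos1(id74) recv 84: fwd
Round 4: pos2(id12) recv 84: fwd
Round 5: pos3(id44) recv 84: fwd
Round 6: pos4(id76) recv 84: fwd
Round 7: pos5(id81) recv 84: fwd
Round 8: pos6(id84) recv 84: ELECTED

Answer: 44,74,84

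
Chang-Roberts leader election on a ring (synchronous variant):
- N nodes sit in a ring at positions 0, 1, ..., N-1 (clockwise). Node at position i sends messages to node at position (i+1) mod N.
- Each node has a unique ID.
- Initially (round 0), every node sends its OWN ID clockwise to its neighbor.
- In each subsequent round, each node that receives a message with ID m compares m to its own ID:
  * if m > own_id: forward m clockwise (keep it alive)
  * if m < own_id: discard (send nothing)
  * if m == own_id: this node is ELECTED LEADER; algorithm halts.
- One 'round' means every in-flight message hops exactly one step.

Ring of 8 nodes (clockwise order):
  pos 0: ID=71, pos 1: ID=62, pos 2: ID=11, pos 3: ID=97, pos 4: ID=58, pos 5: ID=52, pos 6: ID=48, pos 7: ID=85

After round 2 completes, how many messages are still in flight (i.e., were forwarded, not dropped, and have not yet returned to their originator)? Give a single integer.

Answer: 4

Derivation:
Round 1: pos1(id62) recv 71: fwd; pos2(id11) recv 62: fwd; pos3(id97) recv 11: drop; pos4(id58) recv 97: fwd; pos5(id52) recv 58: fwd; pos6(id48) recv 52: fwd; pos7(id85) recv 48: drop; pos0(id71) recv 85: fwd
Round 2: pos2(id11) recv 71: fwd; pos3(id97) recv 62: drop; pos5(id52) recv 97: fwd; pos6(id48) recv 58: fwd; pos7(id85) recv 52: drop; pos1(id62) recv 85: fwd
After round 2: 4 messages still in flight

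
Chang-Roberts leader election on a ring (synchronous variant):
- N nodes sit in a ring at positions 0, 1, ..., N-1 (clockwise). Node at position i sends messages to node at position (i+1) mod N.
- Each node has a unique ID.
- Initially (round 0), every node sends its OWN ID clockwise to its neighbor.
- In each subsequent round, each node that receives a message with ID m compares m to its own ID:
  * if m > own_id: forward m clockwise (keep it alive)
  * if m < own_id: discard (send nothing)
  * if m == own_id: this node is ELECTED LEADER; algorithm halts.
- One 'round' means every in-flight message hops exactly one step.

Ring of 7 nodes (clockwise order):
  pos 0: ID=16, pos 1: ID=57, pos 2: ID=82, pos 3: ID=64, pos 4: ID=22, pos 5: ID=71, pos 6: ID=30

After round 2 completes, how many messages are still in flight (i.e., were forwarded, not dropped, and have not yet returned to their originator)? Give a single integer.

Answer: 2

Derivation:
Round 1: pos1(id57) recv 16: drop; pos2(id82) recv 57: drop; pos3(id64) recv 82: fwd; pos4(id22) recv 64: fwd; pos5(id71) recv 22: drop; pos6(id30) recv 71: fwd; pos0(id16) recv 30: fwd
Round 2: pos4(id22) recv 82: fwd; pos5(id71) recv 64: drop; pos0(id16) recv 71: fwd; pos1(id57) recv 30: drop
After round 2: 2 messages still in flight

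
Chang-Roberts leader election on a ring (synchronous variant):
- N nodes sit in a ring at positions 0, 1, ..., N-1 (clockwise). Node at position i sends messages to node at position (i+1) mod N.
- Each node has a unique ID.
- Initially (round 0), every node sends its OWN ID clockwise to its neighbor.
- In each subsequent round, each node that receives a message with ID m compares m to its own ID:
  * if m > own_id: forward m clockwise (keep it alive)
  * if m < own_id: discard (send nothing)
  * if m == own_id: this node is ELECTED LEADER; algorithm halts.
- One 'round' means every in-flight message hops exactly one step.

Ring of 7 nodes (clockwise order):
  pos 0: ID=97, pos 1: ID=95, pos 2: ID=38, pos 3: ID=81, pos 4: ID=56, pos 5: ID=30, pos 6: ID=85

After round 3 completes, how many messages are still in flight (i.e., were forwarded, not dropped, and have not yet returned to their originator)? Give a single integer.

Answer: 2

Derivation:
Round 1: pos1(id95) recv 97: fwd; pos2(id38) recv 95: fwd; pos3(id81) recv 38: drop; pos4(id56) recv 81: fwd; pos5(id30) recv 56: fwd; pos6(id85) recv 30: drop; pos0(id97) recv 85: drop
Round 2: pos2(id38) recv 97: fwd; pos3(id81) recv 95: fwd; pos5(id30) recv 81: fwd; pos6(id85) recv 56: drop
Round 3: pos3(id81) recv 97: fwd; pos4(id56) recv 95: fwd; pos6(id85) recv 81: drop
After round 3: 2 messages still in flight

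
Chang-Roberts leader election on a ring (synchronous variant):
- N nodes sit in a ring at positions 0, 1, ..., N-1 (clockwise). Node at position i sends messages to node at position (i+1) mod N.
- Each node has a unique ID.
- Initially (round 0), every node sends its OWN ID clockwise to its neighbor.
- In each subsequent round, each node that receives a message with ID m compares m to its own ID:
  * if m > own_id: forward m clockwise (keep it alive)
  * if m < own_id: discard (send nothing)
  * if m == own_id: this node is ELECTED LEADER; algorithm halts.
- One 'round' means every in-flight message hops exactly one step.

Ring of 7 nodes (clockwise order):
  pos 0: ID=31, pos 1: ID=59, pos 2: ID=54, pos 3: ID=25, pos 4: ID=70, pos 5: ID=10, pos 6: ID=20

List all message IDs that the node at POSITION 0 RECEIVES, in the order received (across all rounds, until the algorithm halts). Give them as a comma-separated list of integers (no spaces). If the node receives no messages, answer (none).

Answer: 20,70

Derivation:
Round 1: pos1(id59) recv 31: drop; pos2(id54) recv 59: fwd; pos3(id25) recv 54: fwd; pos4(id70) recv 25: drop; pos5(id10) recv 70: fwd; pos6(id20) recv 10: drop; pos0(id31) recv 20: drop
Round 2: pos3(id25) recv 59: fwd; pos4(id70) recv 54: drop; pos6(id20) recv 70: fwd
Round 3: pos4(id70) recv 59: drop; pos0(id31) recv 70: fwd
Round 4: pos1(id59) recv 70: fwd
Round 5: pos2(id54) recv 70: fwd
Round 6: pos3(id25) recv 70: fwd
Round 7: pos4(id70) recv 70: ELECTED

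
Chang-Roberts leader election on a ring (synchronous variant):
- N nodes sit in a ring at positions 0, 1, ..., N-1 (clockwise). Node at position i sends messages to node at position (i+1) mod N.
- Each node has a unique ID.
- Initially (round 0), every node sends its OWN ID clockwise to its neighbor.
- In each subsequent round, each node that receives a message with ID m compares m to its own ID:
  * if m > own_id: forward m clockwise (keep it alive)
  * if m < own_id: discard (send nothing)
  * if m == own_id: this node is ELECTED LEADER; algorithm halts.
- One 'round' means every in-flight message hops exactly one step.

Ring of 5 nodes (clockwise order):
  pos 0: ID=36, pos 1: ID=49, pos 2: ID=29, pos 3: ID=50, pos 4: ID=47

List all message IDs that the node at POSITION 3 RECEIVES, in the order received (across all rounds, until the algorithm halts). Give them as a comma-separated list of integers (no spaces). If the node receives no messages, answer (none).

Answer: 29,49,50

Derivation:
Round 1: pos1(id49) recv 36: drop; pos2(id29) recv 49: fwd; pos3(id50) recv 29: drop; pos4(id47) recv 50: fwd; pos0(id36) recv 47: fwd
Round 2: pos3(id50) recv 49: drop; pos0(id36) recv 50: fwd; pos1(id49) recv 47: drop
Round 3: pos1(id49) recv 50: fwd
Round 4: pos2(id29) recv 50: fwd
Round 5: pos3(id50) recv 50: ELECTED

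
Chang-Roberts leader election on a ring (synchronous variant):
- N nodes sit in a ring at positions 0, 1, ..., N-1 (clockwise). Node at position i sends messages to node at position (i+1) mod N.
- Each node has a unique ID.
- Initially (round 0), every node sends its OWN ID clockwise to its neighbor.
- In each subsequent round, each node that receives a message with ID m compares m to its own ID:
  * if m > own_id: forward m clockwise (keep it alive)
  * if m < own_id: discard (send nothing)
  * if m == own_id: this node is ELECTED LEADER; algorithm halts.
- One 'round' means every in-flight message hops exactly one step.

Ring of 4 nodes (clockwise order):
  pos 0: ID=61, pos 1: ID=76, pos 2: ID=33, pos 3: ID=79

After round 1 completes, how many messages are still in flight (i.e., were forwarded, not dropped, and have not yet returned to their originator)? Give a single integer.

Answer: 2

Derivation:
Round 1: pos1(id76) recv 61: drop; pos2(id33) recv 76: fwd; pos3(id79) recv 33: drop; pos0(id61) recv 79: fwd
After round 1: 2 messages still in flight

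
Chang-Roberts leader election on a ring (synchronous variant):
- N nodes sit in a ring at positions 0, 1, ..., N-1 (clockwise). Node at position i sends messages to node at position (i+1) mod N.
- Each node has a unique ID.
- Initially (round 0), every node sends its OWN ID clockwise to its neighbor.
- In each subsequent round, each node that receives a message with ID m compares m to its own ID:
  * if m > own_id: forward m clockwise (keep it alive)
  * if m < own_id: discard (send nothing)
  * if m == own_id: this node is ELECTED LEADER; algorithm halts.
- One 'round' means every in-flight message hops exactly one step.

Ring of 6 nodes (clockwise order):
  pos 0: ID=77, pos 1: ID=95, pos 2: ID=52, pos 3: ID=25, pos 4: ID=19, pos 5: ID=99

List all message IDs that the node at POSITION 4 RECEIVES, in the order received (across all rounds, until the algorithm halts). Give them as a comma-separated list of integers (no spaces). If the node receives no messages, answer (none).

Round 1: pos1(id95) recv 77: drop; pos2(id52) recv 95: fwd; pos3(id25) recv 52: fwd; pos4(id19) recv 25: fwd; pos5(id99) recv 19: drop; pos0(id77) recv 99: fwd
Round 2: pos3(id25) recv 95: fwd; pos4(id19) recv 52: fwd; pos5(id99) recv 25: drop; pos1(id95) recv 99: fwd
Round 3: pos4(id19) recv 95: fwd; pos5(id99) recv 52: drop; pos2(id52) recv 99: fwd
Round 4: pos5(id99) recv 95: drop; pos3(id25) recv 99: fwd
Round 5: pos4(id19) recv 99: fwd
Round 6: pos5(id99) recv 99: ELECTED

Answer: 25,52,95,99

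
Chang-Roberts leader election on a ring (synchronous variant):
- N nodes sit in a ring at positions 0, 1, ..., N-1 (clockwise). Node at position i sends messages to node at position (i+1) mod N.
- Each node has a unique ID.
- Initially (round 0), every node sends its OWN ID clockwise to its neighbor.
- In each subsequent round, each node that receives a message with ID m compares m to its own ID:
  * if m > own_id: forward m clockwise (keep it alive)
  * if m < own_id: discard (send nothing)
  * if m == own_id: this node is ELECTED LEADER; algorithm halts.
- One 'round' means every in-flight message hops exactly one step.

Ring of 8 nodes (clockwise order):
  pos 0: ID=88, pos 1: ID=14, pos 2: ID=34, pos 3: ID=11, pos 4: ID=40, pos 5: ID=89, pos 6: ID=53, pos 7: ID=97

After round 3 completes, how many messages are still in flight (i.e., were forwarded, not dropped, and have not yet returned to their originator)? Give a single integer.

Answer: 2

Derivation:
Round 1: pos1(id14) recv 88: fwd; pos2(id34) recv 14: drop; pos3(id11) recv 34: fwd; pos4(id40) recv 11: drop; pos5(id89) recv 40: drop; pos6(id53) recv 89: fwd; pos7(id97) recv 53: drop; pos0(id88) recv 97: fwd
Round 2: pos2(id34) recv 88: fwd; pos4(id40) recv 34: drop; pos7(id97) recv 89: drop; pos1(id14) recv 97: fwd
Round 3: pos3(id11) recv 88: fwd; pos2(id34) recv 97: fwd
After round 3: 2 messages still in flight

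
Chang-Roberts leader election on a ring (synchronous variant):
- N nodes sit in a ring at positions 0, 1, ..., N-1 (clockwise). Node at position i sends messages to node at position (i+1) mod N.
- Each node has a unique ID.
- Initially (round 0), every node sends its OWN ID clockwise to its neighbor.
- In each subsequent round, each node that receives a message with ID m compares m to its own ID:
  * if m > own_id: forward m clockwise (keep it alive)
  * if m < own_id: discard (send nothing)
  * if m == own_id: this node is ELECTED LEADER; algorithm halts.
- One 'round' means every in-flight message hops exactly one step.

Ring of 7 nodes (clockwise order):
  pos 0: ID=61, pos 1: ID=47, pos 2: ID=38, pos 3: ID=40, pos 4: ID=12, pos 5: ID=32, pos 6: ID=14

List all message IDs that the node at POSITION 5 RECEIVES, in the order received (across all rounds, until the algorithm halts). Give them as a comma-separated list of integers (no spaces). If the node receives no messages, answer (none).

Round 1: pos1(id47) recv 61: fwd; pos2(id38) recv 47: fwd; pos3(id40) recv 38: drop; pos4(id12) recv 40: fwd; pos5(id32) recv 12: drop; pos6(id14) recv 32: fwd; pos0(id61) recv 14: drop
Round 2: pos2(id38) recv 61: fwd; pos3(id40) recv 47: fwd; pos5(id32) recv 40: fwd; pos0(id61) recv 32: drop
Round 3: pos3(id40) recv 61: fwd; pos4(id12) recv 47: fwd; pos6(id14) recv 40: fwd
Round 4: pos4(id12) recv 61: fwd; pos5(id32) recv 47: fwd; pos0(id61) recv 40: drop
Round 5: pos5(id32) recv 61: fwd; pos6(id14) recv 47: fwd
Round 6: pos6(id14) recv 61: fwd; pos0(id61) recv 47: drop
Round 7: pos0(id61) recv 61: ELECTED

Answer: 12,40,47,61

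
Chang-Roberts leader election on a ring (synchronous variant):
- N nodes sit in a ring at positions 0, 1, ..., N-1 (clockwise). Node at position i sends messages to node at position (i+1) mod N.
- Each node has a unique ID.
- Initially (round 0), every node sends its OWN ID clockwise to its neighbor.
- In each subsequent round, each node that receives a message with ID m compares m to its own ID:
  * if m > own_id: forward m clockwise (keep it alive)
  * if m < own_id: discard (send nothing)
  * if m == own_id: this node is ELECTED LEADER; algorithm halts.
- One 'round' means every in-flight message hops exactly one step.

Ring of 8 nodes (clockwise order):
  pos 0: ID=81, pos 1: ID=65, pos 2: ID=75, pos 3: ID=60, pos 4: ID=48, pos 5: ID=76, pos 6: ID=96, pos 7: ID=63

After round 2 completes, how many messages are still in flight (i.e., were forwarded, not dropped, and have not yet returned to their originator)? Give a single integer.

Round 1: pos1(id65) recv 81: fwd; pos2(id75) recv 65: drop; pos3(id60) recv 75: fwd; pos4(id48) recv 60: fwd; pos5(id76) recv 48: drop; pos6(id96) recv 76: drop; pos7(id63) recv 96: fwd; pos0(id81) recv 63: drop
Round 2: pos2(id75) recv 81: fwd; pos4(id48) recv 75: fwd; pos5(id76) recv 60: drop; pos0(id81) recv 96: fwd
After round 2: 3 messages still in flight

Answer: 3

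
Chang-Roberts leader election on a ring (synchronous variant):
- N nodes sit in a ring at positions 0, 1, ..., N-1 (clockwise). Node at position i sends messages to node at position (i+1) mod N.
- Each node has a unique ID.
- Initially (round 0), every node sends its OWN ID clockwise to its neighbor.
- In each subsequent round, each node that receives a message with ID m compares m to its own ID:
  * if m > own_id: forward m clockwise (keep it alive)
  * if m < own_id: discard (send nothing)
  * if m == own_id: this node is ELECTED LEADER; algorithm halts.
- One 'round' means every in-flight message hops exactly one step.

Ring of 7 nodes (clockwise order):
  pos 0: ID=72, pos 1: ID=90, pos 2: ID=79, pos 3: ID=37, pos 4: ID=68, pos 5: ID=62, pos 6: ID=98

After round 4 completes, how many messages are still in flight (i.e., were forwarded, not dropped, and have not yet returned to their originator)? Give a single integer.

Answer: 2

Derivation:
Round 1: pos1(id90) recv 72: drop; pos2(id79) recv 90: fwd; pos3(id37) recv 79: fwd; pos4(id68) recv 37: drop; pos5(id62) recv 68: fwd; pos6(id98) recv 62: drop; pos0(id72) recv 98: fwd
Round 2: pos3(id37) recv 90: fwd; pos4(id68) recv 79: fwd; pos6(id98) recv 68: drop; pos1(id90) recv 98: fwd
Round 3: pos4(id68) recv 90: fwd; pos5(id62) recv 79: fwd; pos2(id79) recv 98: fwd
Round 4: pos5(id62) recv 90: fwd; pos6(id98) recv 79: drop; pos3(id37) recv 98: fwd
After round 4: 2 messages still in flight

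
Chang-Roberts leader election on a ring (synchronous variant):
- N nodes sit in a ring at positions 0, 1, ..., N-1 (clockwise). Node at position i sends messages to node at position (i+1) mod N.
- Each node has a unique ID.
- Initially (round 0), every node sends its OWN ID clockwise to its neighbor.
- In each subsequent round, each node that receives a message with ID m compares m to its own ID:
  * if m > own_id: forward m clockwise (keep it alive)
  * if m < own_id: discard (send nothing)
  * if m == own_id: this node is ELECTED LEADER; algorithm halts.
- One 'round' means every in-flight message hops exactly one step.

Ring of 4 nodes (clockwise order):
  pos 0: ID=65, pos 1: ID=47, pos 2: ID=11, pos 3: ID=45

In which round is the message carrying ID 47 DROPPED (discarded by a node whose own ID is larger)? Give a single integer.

Round 1: pos1(id47) recv 65: fwd; pos2(id11) recv 47: fwd; pos3(id45) recv 11: drop; pos0(id65) recv 45: drop
Round 2: pos2(id11) recv 65: fwd; pos3(id45) recv 47: fwd
Round 3: pos3(id45) recv 65: fwd; pos0(id65) recv 47: drop
Round 4: pos0(id65) recv 65: ELECTED
Message ID 47 originates at pos 1; dropped at pos 0 in round 3

Answer: 3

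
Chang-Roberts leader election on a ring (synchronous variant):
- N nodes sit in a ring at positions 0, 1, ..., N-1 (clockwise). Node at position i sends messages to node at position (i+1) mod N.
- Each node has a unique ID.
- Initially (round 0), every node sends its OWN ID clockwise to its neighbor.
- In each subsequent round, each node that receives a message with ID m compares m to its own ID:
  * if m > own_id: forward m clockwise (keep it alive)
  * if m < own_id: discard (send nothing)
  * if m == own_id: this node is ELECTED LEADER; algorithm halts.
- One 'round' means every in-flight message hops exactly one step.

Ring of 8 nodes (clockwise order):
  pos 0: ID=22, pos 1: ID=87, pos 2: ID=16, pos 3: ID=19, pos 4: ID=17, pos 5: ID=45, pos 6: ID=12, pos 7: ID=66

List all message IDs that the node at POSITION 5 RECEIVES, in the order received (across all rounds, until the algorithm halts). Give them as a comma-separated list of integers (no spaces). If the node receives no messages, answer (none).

Answer: 17,19,87

Derivation:
Round 1: pos1(id87) recv 22: drop; pos2(id16) recv 87: fwd; pos3(id19) recv 16: drop; pos4(id17) recv 19: fwd; pos5(id45) recv 17: drop; pos6(id12) recv 45: fwd; pos7(id66) recv 12: drop; pos0(id22) recv 66: fwd
Round 2: pos3(id19) recv 87: fwd; pos5(id45) recv 19: drop; pos7(id66) recv 45: drop; pos1(id87) recv 66: drop
Round 3: pos4(id17) recv 87: fwd
Round 4: pos5(id45) recv 87: fwd
Round 5: pos6(id12) recv 87: fwd
Round 6: pos7(id66) recv 87: fwd
Round 7: pos0(id22) recv 87: fwd
Round 8: pos1(id87) recv 87: ELECTED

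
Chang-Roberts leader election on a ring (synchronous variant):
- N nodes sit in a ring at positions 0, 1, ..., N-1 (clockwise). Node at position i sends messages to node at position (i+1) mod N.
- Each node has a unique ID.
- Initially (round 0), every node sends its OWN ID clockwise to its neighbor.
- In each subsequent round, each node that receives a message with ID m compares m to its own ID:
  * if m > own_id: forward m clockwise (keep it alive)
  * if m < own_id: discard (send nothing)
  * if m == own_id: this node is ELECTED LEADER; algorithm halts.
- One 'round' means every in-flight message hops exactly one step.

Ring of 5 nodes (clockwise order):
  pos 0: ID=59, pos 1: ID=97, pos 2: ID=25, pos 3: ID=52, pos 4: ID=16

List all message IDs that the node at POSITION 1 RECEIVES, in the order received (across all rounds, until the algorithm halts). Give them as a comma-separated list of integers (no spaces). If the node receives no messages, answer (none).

Answer: 59,97

Derivation:
Round 1: pos1(id97) recv 59: drop; pos2(id25) recv 97: fwd; pos3(id52) recv 25: drop; pos4(id16) recv 52: fwd; pos0(id59) recv 16: drop
Round 2: pos3(id52) recv 97: fwd; pos0(id59) recv 52: drop
Round 3: pos4(id16) recv 97: fwd
Round 4: pos0(id59) recv 97: fwd
Round 5: pos1(id97) recv 97: ELECTED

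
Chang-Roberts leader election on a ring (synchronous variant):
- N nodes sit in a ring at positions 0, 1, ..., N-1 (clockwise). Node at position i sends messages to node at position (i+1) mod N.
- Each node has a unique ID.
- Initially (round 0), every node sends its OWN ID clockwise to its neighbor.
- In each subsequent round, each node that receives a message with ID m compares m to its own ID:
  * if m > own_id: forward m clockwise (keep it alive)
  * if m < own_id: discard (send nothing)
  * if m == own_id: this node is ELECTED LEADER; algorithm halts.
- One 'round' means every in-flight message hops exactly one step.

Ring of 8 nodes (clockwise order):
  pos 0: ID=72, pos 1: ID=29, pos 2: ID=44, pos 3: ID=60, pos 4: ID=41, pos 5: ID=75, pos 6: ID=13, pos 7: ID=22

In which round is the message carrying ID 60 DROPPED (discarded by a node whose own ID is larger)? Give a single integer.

Answer: 2

Derivation:
Round 1: pos1(id29) recv 72: fwd; pos2(id44) recv 29: drop; pos3(id60) recv 44: drop; pos4(id41) recv 60: fwd; pos5(id75) recv 41: drop; pos6(id13) recv 75: fwd; pos7(id22) recv 13: drop; pos0(id72) recv 22: drop
Round 2: pos2(id44) recv 72: fwd; pos5(id75) recv 60: drop; pos7(id22) recv 75: fwd
Round 3: pos3(id60) recv 72: fwd; pos0(id72) recv 75: fwd
Round 4: pos4(id41) recv 72: fwd; pos1(id29) recv 75: fwd
Round 5: pos5(id75) recv 72: drop; pos2(id44) recv 75: fwd
Round 6: pos3(id60) recv 75: fwd
Round 7: pos4(id41) recv 75: fwd
Round 8: pos5(id75) recv 75: ELECTED
Message ID 60 originates at pos 3; dropped at pos 5 in round 2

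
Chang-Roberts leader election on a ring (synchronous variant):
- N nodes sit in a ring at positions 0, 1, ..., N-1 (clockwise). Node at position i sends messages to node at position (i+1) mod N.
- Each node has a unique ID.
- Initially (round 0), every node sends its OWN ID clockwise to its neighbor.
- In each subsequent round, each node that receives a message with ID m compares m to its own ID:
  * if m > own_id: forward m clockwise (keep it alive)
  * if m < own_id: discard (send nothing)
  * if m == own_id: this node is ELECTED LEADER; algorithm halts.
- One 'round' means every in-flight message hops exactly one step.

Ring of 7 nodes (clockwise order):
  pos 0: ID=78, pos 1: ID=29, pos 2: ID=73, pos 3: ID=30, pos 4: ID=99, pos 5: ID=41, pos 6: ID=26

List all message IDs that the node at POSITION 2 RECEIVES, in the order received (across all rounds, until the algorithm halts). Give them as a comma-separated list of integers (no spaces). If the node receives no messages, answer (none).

Answer: 29,78,99

Derivation:
Round 1: pos1(id29) recv 78: fwd; pos2(id73) recv 29: drop; pos3(id30) recv 73: fwd; pos4(id99) recv 30: drop; pos5(id41) recv 99: fwd; pos6(id26) recv 41: fwd; pos0(id78) recv 26: drop
Round 2: pos2(id73) recv 78: fwd; pos4(id99) recv 73: drop; pos6(id26) recv 99: fwd; pos0(id78) recv 41: drop
Round 3: pos3(id30) recv 78: fwd; pos0(id78) recv 99: fwd
Round 4: pos4(id99) recv 78: drop; pos1(id29) recv 99: fwd
Round 5: pos2(id73) recv 99: fwd
Round 6: pos3(id30) recv 99: fwd
Round 7: pos4(id99) recv 99: ELECTED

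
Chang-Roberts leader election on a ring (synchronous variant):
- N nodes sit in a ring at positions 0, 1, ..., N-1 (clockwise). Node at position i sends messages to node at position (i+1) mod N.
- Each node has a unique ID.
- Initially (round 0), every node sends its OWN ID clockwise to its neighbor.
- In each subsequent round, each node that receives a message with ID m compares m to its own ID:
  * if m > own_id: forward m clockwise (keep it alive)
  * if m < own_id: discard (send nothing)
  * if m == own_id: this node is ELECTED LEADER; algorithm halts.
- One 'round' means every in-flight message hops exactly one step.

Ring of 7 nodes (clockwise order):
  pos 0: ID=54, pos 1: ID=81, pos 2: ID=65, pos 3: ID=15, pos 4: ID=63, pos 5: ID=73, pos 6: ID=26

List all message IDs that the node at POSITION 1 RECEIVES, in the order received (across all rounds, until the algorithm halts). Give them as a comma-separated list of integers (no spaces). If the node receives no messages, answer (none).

Round 1: pos1(id81) recv 54: drop; pos2(id65) recv 81: fwd; pos3(id15) recv 65: fwd; pos4(id63) recv 15: drop; pos5(id73) recv 63: drop; pos6(id26) recv 73: fwd; pos0(id54) recv 26: drop
Round 2: pos3(id15) recv 81: fwd; pos4(id63) recv 65: fwd; pos0(id54) recv 73: fwd
Round 3: pos4(id63) recv 81: fwd; pos5(id73) recv 65: drop; pos1(id81) recv 73: drop
Round 4: pos5(id73) recv 81: fwd
Round 5: pos6(id26) recv 81: fwd
Round 6: pos0(id54) recv 81: fwd
Round 7: pos1(id81) recv 81: ELECTED

Answer: 54,73,81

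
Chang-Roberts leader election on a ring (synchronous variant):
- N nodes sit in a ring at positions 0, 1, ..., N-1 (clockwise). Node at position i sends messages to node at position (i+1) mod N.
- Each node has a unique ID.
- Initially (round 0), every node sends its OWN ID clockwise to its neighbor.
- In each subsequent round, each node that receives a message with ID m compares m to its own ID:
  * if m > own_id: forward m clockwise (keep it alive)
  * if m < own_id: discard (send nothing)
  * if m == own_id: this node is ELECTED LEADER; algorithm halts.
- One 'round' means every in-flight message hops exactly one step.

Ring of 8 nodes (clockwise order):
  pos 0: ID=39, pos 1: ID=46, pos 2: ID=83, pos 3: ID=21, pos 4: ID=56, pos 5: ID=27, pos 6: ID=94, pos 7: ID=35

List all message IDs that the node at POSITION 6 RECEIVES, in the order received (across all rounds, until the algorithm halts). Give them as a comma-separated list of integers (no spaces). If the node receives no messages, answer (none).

Round 1: pos1(id46) recv 39: drop; pos2(id83) recv 46: drop; pos3(id21) recv 83: fwd; pos4(id56) recv 21: drop; pos5(id27) recv 56: fwd; pos6(id94) recv 27: drop; pos7(id35) recv 94: fwd; pos0(id39) recv 35: drop
Round 2: pos4(id56) recv 83: fwd; pos6(id94) recv 56: drop; pos0(id39) recv 94: fwd
Round 3: pos5(id27) recv 83: fwd; pos1(id46) recv 94: fwd
Round 4: pos6(id94) recv 83: drop; pos2(id83) recv 94: fwd
Round 5: pos3(id21) recv 94: fwd
Round 6: pos4(id56) recv 94: fwd
Round 7: pos5(id27) recv 94: fwd
Round 8: pos6(id94) recv 94: ELECTED

Answer: 27,56,83,94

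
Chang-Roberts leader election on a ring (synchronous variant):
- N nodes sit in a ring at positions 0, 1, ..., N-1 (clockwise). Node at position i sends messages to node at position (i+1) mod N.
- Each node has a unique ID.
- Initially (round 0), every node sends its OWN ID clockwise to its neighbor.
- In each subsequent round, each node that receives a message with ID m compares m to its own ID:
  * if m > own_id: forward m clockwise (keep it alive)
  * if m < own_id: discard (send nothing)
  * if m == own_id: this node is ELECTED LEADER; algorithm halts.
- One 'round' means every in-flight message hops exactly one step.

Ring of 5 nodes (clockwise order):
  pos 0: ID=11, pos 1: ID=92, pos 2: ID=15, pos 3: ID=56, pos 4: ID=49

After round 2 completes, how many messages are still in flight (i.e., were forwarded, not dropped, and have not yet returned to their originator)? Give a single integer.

Round 1: pos1(id92) recv 11: drop; pos2(id15) recv 92: fwd; pos3(id56) recv 15: drop; pos4(id49) recv 56: fwd; pos0(id11) recv 49: fwd
Round 2: pos3(id56) recv 92: fwd; pos0(id11) recv 56: fwd; pos1(id92) recv 49: drop
After round 2: 2 messages still in flight

Answer: 2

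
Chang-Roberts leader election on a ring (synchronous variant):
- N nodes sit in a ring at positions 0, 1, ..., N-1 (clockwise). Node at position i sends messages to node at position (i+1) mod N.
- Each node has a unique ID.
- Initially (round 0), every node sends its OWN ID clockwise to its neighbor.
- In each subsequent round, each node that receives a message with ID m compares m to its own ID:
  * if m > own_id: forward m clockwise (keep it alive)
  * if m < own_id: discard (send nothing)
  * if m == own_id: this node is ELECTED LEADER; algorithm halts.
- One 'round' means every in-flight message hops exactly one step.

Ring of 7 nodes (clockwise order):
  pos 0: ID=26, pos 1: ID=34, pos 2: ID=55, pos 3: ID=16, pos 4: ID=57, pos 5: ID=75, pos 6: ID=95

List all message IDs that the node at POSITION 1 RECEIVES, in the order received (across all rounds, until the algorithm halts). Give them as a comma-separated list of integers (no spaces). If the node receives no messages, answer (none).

Answer: 26,95

Derivation:
Round 1: pos1(id34) recv 26: drop; pos2(id55) recv 34: drop; pos3(id16) recv 55: fwd; pos4(id57) recv 16: drop; pos5(id75) recv 57: drop; pos6(id95) recv 75: drop; pos0(id26) recv 95: fwd
Round 2: pos4(id57) recv 55: drop; pos1(id34) recv 95: fwd
Round 3: pos2(id55) recv 95: fwd
Round 4: pos3(id16) recv 95: fwd
Round 5: pos4(id57) recv 95: fwd
Round 6: pos5(id75) recv 95: fwd
Round 7: pos6(id95) recv 95: ELECTED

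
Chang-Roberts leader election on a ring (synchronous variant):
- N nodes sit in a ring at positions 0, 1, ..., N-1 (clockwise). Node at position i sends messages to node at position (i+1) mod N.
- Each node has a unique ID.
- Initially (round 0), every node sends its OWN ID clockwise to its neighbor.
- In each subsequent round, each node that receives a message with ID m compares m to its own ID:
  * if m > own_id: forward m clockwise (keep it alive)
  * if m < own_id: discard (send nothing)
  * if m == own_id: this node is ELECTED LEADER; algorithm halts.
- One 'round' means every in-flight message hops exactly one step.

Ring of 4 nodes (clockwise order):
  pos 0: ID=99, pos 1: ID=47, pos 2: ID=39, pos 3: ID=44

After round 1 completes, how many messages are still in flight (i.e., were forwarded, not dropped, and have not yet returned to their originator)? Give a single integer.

Answer: 2

Derivation:
Round 1: pos1(id47) recv 99: fwd; pos2(id39) recv 47: fwd; pos3(id44) recv 39: drop; pos0(id99) recv 44: drop
After round 1: 2 messages still in flight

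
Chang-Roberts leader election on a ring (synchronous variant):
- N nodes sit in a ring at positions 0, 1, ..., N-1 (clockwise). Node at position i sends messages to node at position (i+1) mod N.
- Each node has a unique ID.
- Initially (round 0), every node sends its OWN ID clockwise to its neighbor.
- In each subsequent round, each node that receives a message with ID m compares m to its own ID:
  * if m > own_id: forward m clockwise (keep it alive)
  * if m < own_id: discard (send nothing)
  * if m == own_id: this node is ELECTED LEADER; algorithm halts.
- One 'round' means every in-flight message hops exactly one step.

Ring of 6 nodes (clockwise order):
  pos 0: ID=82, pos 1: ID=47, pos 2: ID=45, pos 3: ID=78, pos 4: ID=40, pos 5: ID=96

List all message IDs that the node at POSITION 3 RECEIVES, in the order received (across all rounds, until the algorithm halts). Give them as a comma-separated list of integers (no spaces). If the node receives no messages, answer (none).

Answer: 45,47,82,96

Derivation:
Round 1: pos1(id47) recv 82: fwd; pos2(id45) recv 47: fwd; pos3(id78) recv 45: drop; pos4(id40) recv 78: fwd; pos5(id96) recv 40: drop; pos0(id82) recv 96: fwd
Round 2: pos2(id45) recv 82: fwd; pos3(id78) recv 47: drop; pos5(id96) recv 78: drop; pos1(id47) recv 96: fwd
Round 3: pos3(id78) recv 82: fwd; pos2(id45) recv 96: fwd
Round 4: pos4(id40) recv 82: fwd; pos3(id78) recv 96: fwd
Round 5: pos5(id96) recv 82: drop; pos4(id40) recv 96: fwd
Round 6: pos5(id96) recv 96: ELECTED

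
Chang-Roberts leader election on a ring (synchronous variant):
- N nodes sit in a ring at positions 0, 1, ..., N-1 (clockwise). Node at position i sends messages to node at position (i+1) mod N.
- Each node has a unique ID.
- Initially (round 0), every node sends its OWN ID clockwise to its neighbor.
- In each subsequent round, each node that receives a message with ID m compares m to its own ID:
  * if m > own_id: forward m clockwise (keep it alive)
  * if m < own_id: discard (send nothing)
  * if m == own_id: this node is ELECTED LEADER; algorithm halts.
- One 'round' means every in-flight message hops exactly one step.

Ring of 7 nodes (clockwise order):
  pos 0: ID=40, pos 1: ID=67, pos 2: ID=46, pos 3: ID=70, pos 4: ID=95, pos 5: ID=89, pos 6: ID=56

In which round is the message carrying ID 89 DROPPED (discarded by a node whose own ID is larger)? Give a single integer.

Round 1: pos1(id67) recv 40: drop; pos2(id46) recv 67: fwd; pos3(id70) recv 46: drop; pos4(id95) recv 70: drop; pos5(id89) recv 95: fwd; pos6(id56) recv 89: fwd; pos0(id40) recv 56: fwd
Round 2: pos3(id70) recv 67: drop; pos6(id56) recv 95: fwd; pos0(id40) recv 89: fwd; pos1(id67) recv 56: drop
Round 3: pos0(id40) recv 95: fwd; pos1(id67) recv 89: fwd
Round 4: pos1(id67) recv 95: fwd; pos2(id46) recv 89: fwd
Round 5: pos2(id46) recv 95: fwd; pos3(id70) recv 89: fwd
Round 6: pos3(id70) recv 95: fwd; pos4(id95) recv 89: drop
Round 7: pos4(id95) recv 95: ELECTED
Message ID 89 originates at pos 5; dropped at pos 4 in round 6

Answer: 6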